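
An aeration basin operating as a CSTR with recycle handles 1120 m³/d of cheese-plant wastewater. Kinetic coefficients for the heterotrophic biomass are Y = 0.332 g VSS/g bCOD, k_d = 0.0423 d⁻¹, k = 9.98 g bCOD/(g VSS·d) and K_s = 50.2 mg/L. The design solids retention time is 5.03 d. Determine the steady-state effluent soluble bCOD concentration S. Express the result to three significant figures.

For a completely mixed reactor with recycle the Lawrence–McCarty relation gives S = K_s·(1 + k_d·θ_c) / [θ_c·(Y·k − k_d) − 1] = 50.2 × (1 + 0.0423 × 5.03) / [5.03 × (0.332 × 9.98 − 0.0423) − 1] = 60.88 / 15.45 = 3.940 mg/L.

S ≈ 3.94 mg/L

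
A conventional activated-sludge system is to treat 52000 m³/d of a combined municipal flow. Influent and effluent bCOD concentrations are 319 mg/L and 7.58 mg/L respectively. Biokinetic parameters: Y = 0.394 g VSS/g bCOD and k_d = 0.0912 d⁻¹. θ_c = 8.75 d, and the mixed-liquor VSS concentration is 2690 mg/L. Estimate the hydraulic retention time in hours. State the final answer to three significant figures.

Steady-state biomass mass balance: V·X·(1 + k_d·θ_c) = Y·Q·(S₀ − S)·θ_c, so V = 0.394 × 52000 × (319 − 7.58) × 8.75 / [2690 × (1 + 0.0912 × 8.75)] = 5.58×10^7 / 4837 = 11543 m³.
Hydraulic retention time τ = V/Q = 11543 / 52000 = 0.2220 d = 5.327 h.

τ ≈ 5.33 h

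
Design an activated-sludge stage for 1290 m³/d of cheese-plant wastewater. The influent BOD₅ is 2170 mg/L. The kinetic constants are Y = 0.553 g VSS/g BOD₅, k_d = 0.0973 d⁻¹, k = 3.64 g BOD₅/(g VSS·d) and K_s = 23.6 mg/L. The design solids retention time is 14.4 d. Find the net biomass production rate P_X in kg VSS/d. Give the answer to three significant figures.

Effluent substrate depends only on kinetics and SRT: S = K_s(1 + k_d θ_c) / [θ_c(Yk − k_d) − 1] = 23.6 × (1 + 0.0973 × 14.4) / [14.4 × (0.553 × 3.64 − 0.0973) − 1] = 56.67 / 26.58 = 2.132 mg/L.
Observed yield with endogenous decay: Y_obs = Y / (1 + k_d·θ_c) = 0.553 / (1 + 0.0973 × 14.4) = 0.553 / 2.401 = 0.2303 g VSS/g BOD₅.
Mass of BOD₅ removed per day: Q(S₀ − S) = 1290 × 2168 g/m³ = 2797 kg/d.
P_X = Y_obs · Q(S₀ − S) = 0.2303 × 2797 = 644.1 kg VSS/d.

P_X ≈ 644 kg VSS/d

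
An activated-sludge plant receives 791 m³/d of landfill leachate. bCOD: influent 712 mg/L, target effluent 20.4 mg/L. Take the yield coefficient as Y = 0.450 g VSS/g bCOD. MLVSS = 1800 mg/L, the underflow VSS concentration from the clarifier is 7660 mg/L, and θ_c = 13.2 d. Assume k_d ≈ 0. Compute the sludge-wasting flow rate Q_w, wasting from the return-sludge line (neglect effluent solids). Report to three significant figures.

Q_w ≈ 32.1 m³/d

With k_d = 0 the design equation reduces to V = Y Q (S₀−S) θ_c / X = 0.450 × 791 × (712 − 20.4) × 13.2 / 1800 = 1805 m³.
Q_w = (V·X)/(θ_c X_r) = 1805 × 1800 / (13.2 × 7660) = 32.14 m³/d.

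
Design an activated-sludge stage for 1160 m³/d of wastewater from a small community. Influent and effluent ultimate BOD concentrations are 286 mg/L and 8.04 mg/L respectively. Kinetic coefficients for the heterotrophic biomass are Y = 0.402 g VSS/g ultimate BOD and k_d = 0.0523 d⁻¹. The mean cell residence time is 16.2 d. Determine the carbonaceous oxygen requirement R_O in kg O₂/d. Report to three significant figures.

R_O ≈ 223 kg O₂/d

Observed yield with endogenous decay: Y_obs = Y / (1 + k_d·θ_c) = 0.402 / (1 + 0.0523 × 16.2) = 0.402 / 1.847 = 0.2176 g VSS/g ultimate BOD.
Q·(S₀ − S) = 1160 × (286 − 8.04) × 10⁻³ = 322.4 kg/d removed.
P_X = Y_obs·Q·(S₀ − S) = 0.2176 × 322.4 = 70.17 kg VSS/d.
Carbonaceous O₂ demand = substrate oxidised − cell-mass equivalent = 322.4 − 1.42 × 70.17 = 222.8 kg O₂/d.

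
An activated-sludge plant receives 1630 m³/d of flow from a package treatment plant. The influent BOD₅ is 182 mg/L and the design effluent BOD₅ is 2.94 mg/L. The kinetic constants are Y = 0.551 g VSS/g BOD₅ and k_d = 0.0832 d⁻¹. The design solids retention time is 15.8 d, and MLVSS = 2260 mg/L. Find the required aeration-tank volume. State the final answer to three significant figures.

From the SRT design equation V = Y Q (S₀−S) θ_c / [X (1 + k_d θ_c)] = 0.551 × 1630 × (182 − 2.94) × 15.8 / [2260 × (1 + 0.0832 × 15.8)] = 2.54×10^6 / 5231 = 485.8 m³.

V ≈ 486 m³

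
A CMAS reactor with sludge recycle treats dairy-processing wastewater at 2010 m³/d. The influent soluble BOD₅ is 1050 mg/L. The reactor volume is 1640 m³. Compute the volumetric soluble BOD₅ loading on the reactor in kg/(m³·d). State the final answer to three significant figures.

L_v ≈ 1.29 kg soluble BOD₅/(m³·d)

Volumetric loading L_v = Q·S₀ / V = 2010 × 1050 g/m³ / 1640 m³ = 1287 g/(m³·d) = 1.287 kg soluble BOD₅/(m³·d).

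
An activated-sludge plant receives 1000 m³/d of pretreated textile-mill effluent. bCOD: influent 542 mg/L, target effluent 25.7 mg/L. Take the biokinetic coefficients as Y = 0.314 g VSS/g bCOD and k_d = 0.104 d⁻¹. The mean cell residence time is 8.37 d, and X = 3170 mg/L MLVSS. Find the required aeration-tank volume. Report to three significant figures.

Steady-state biomass mass balance: V·X·(1 + k_d·θ_c) = Y·Q·(S₀ − S)·θ_c, so V = 0.314 × 1000 × (542 − 25.7) × 8.37 / [3170 × (1 + 0.104 × 8.37)] = 1.36×10^6 / 5929 = 228.8 m³.

V ≈ 229 m³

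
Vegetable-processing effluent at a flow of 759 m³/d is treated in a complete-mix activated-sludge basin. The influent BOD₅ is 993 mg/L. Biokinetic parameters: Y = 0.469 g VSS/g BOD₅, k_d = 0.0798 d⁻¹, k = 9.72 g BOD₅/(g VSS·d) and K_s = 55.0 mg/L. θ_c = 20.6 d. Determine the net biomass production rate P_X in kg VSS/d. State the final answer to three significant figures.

From the Monod/SRT balance for a CMAS, S = K_s·(1+k_d θ_c)/[θ_c·(Y k − k_d) − 1] = 55.0 × (1 + 0.0798 × 20.6) / [20.6 × (0.469 × 9.72 − 0.0798) − 1] = 145.4 / 91.26 = 1.593 mg/L.
Observed yield with endogenous decay: Y_obs = Y / (1 + k_d·θ_c) = 0.469 / (1 + 0.0798 × 20.6) = 0.469 / 2.644 = 0.1774 g VSS/g BOD₅.
Q·(S₀ − S) = 759 × (993 − 1.59) × 10⁻³ = 752.5 kg/d removed.
P_X = Y_obs · Q(S₀ − S) = 0.1774 × 752.5 = 133.5 kg VSS/d.

P_X ≈ 133 kg VSS/d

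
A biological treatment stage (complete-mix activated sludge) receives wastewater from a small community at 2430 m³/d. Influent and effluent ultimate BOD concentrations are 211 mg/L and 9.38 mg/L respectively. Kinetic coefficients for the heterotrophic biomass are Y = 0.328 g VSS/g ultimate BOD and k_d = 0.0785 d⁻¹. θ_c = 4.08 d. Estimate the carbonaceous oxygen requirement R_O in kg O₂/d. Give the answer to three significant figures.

Correct the yield for decay: Y_obs = Y/(1 + k_d θ_c) = 0.328 / (1 + 0.0785 × 4.08) = 0.328 / 1.320 = 0.2484.
Substrate removed = Q·(S₀ − S) = 2430 m³/d × (211 − 9.38) g/m³ = 4.9×10^5 g/d = 489.9 kg/d.
P_X = Y_obs·Q·(S₀ − S) = 0.2484 × 489.9 = 121.7 kg VSS/d.
Carbonaceous O₂ demand = substrate oxidised − cell-mass equivalent = 489.9 − 1.42 × 121.7 = 317.1 kg O₂/d.

R_O ≈ 317 kg O₂/d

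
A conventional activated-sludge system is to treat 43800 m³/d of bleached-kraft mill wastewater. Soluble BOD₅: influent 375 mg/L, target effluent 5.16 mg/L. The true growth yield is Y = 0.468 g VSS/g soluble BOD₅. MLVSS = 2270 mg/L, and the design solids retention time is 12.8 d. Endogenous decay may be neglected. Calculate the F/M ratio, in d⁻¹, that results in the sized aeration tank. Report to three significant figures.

Biomass mass balance (decay neglected): V·X = Y·Q·(S₀ − S)·θ_c, so V = 0.468 × 43800 × (375 − 5.16) × 12.8 / 2270 = 42748 m³.
F/M = applied load / biomass = Q·S₀/(V·X) = 43800 × 375 / (42748 × 2270) = 0.1693 d⁻¹.

F/M ≈ 0.169 d⁻¹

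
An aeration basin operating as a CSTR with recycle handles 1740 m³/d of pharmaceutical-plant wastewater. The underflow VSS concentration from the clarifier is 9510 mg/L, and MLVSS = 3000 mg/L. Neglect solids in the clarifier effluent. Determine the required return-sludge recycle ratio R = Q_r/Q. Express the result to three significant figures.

R ≈ 0.461

Solids balance on the clarifier gives (1+R)X = R·X_r, so R = X/(X_r − X) = 3000 / (9510 − 3000) = 0.4608.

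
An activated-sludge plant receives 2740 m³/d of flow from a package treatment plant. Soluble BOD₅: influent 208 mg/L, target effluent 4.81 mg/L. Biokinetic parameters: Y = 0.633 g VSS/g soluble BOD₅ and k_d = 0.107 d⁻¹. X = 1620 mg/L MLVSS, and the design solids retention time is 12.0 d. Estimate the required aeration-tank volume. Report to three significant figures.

Rearranging the biomass balance for a CMAS with decay, V = Y·Q·ΔS·θ_c / [X·(1+k_d θ_c)] = 0.633 × 2740 × (208 − 4.81) × 12.0 / [1620 × (1 + 0.107 × 12.0)] = 4.23×10^6 / 3700 = 1143 m³.

V ≈ 1140 m³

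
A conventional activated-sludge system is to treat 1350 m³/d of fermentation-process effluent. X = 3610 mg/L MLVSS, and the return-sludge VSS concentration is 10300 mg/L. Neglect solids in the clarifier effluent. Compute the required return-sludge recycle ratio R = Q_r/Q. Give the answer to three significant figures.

Solids balance on the clarifier gives (1+R)X = R·X_r, so R = X/(X_r − X) = 3610 / (10300 − 3610) = 0.5396.

R ≈ 0.540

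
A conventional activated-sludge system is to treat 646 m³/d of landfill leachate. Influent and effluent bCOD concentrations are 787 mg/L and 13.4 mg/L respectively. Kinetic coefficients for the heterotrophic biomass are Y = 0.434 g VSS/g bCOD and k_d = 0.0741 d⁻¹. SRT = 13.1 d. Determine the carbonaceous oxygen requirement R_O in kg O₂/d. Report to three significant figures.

R_O ≈ 343 kg O₂/d

Correct the yield for decay: Y_obs = Y/(1 + k_d θ_c) = 0.434 / (1 + 0.0741 × 13.1) = 0.434 / 1.971 = 0.2202.
Mass of bCOD removed per day: Q(S₀ − S) = 646 × 773.6 g/m³ = 499.7 kg/d.
Net sludge production P_X = 0.2202 × 499.7 = 110.1 kg VSS/d.
R_O = Q·ΔS − 1.42 P_X = 499.7 − 156.3 = 343.5 kg O₂/d.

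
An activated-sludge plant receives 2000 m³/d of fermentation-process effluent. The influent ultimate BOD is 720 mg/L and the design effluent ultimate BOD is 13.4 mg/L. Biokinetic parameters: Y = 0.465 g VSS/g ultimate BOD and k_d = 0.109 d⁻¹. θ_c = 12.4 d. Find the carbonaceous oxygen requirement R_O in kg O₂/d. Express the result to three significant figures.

Y_obs = Y / (1 + k_d θ_c) = 0.465 / (1 + 0.109 × 12.4) = 0.465 / 2.352 = 0.1977.
Q·(S₀ − S) = 2000 × (720 − 13.4) × 10⁻³ = 1413 kg/d removed.
Net sludge production P_X = 0.1977 × 1413 = 279.4 kg VSS/d.
Carbonaceous O₂ demand = substrate oxidised − cell-mass equivalent = 1413 − 1.42 × 279.4 = 1016 kg O₂/d.

R_O ≈ 1020 kg O₂/d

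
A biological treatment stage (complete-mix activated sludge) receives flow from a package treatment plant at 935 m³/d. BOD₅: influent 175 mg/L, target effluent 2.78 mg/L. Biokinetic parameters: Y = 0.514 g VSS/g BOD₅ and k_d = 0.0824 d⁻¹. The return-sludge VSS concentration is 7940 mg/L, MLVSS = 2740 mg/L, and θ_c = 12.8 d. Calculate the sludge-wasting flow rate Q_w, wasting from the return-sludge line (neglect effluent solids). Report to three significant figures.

Steady-state biomass mass balance: V·X·(1 + k_d·θ_c) = Y·Q·(S₀ − S)·θ_c, so V = 0.514 × 935 × (175 − 2.78) × 12.8 / [2740 × (1 + 0.0824 × 12.8)] = 1.06×10^6 / 5630 = 188.2 m³.
Q_w = (V·X)/(θ_c X_r) = 188.2 × 2740 / (12.8 × 7940) = 5.073 m³/d.

Q_w ≈ 5.07 m³/d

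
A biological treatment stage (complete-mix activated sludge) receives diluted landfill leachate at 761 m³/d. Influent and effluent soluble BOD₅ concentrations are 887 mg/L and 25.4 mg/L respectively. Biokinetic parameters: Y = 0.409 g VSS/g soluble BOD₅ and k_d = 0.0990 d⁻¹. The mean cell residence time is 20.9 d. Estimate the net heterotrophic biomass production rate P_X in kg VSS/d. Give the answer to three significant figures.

Observed yield with endogenous decay: Y_obs = Y / (1 + k_d·θ_c) = 0.409 / (1 + 0.0990 × 20.9) = 0.409 / 3.069 = 0.1333 g VSS/g soluble BOD₅.
Q·(S₀ − S) = 761 × (887 − 25.4) × 10⁻³ = 655.7 kg/d removed.
So the net sludge growth is P_X = 0.1333 × 655.7 = 87.38 kg VSS/d.

P_X ≈ 87.4 kg VSS/d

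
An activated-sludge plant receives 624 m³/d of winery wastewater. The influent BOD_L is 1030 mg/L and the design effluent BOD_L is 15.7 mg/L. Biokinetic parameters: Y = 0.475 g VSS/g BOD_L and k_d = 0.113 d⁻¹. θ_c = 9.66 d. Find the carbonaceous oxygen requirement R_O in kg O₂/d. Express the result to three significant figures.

Correct the yield for decay: Y_obs = Y/(1 + k_d θ_c) = 0.475 / (1 + 0.113 × 9.66) = 0.475 / 2.092 = 0.2271.
ΔS = 1030 − 15.7 = 1014 mg/L, so the substrate removal rate is 624 × 1014/1000 = 632.9 kg BOD_L/d.
Biomass synthesised: P_X = Y_obs × 632.9 = 143.7 kg VSS/d.
Carbonaceous O₂ demand = substrate oxidised − cell-mass equivalent = 632.9 − 1.42 × 143.7 = 428.8 kg O₂/d.

R_O ≈ 429 kg O₂/d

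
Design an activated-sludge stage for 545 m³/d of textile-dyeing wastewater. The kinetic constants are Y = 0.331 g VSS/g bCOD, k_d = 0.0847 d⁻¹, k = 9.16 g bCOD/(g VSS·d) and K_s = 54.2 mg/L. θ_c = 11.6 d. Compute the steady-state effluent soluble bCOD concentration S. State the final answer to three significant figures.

S ≈ 3.24 mg/L

For a completely mixed reactor with recycle the Lawrence–McCarty relation gives S = K_s·(1 + k_d·θ_c) / [θ_c·(Y·k − k_d) − 1] = 54.2 × (1 + 0.0847 × 11.6) / [11.6 × (0.331 × 9.16 − 0.0847) − 1] = 107.5 / 33.19 = 3.238 mg/L.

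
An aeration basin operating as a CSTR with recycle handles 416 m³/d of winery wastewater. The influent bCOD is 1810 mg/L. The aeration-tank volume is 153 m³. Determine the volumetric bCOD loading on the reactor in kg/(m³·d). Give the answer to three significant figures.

Applied bCOD load per unit volume = Q·S₀/V = (416 × 1810/1000)/153.0 = 4.921 kg bCOD·m⁻³·d⁻¹.

L_v ≈ 4.92 kg bCOD/(m³·d)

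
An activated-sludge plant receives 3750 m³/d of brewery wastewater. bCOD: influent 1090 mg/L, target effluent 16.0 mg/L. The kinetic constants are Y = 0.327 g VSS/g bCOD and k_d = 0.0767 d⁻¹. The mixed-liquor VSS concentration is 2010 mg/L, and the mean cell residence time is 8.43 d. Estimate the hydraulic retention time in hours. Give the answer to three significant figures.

τ ≈ 21.5 h

Rearranging the biomass balance for a CMAS with decay, V = Y·Q·ΔS·θ_c / [X·(1+k_d θ_c)] = 0.327 × 3750 × (1090 − 16.0) × 8.43 / [2010 × (1 + 0.0767 × 8.43)] = 1.11×10^7 / 3310 = 3355 m³.
Hydraulic retention time τ = V/Q = 3355 / 3750 = 0.8945 d = 21.47 h.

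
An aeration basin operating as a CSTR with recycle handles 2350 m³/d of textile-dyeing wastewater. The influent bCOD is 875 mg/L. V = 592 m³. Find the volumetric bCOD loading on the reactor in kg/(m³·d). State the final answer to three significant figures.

L_v = Q S₀ / V = 2350 × 875 × 10⁻³ / 592.0 = 3.473 kg/(m³·d).

L_v ≈ 3.47 kg bCOD/(m³·d)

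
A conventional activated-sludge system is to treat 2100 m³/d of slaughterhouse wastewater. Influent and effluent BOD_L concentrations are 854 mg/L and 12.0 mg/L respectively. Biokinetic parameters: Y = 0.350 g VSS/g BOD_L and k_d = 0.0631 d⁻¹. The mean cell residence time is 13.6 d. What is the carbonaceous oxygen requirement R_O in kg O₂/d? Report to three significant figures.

R_O ≈ 1300 kg O₂/d

Y_obs = Y / (1 + k_d θ_c) = 0.350 / (1 + 0.0631 × 13.6) = 0.350 / 1.858 = 0.1884.
Mass of BOD_L removed per day: Q(S₀ − S) = 2100 × 842.0 g/m³ = 1768 kg/d.
Biomass synthesised: P_X = Y_obs × 1768 = 333.1 kg VSS/d.
R_O = Q·(S₀ − S) − 1.42·P_X = 1768 − 1.42 × 333.1 = 1295 kg O₂/d.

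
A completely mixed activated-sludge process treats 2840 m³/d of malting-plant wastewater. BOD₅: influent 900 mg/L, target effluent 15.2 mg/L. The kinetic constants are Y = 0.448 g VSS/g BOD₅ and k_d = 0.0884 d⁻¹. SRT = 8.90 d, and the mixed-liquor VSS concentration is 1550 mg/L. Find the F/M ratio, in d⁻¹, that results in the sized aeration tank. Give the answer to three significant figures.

F/M ≈ 0.456 d⁻¹

Steady-state biomass mass balance: V·X·(1 + k_d·θ_c) = Y·Q·(S₀ − S)·θ_c, so V = 0.448 × 2840 × (900 − 15.2) × 8.90 / [1550 × (1 + 0.0884 × 8.90)] = 1×10^7 / 2769 = 3618 m³.
F/M = applied load / biomass = Q·S₀/(V·X) = 2840 × 900 / (3618 × 1550) = 0.4558 d⁻¹.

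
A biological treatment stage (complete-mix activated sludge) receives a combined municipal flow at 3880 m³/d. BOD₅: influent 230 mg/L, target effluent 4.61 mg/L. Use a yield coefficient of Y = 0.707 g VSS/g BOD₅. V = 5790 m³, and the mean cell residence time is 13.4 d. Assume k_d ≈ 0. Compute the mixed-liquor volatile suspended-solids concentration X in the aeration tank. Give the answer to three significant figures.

X ≈ 1430 mg/L

Without decay, X = Y Q (S₀−S) θ_c / V = 0.707 × 3880 × (230 − 4.61) × 13.4 / 5790 = 1431 mg/L.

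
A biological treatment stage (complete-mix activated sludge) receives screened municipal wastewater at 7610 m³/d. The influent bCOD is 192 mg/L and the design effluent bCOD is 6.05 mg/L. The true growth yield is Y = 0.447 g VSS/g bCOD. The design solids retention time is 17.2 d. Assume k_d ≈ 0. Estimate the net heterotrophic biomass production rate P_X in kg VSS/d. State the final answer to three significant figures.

P_X ≈ 633 kg VSS/d

With endogenous decay neglected, the observed yield equals the true yield: Y_obs = Y = 0.447 g VSS/g bCOD.
Mass of bCOD removed per day: Q(S₀ − S) = 7610 × 185.9 g/m³ = 1415 kg/d.
Net biomass production P_X = Y_obs × Q·(S₀ − S) = 0.4470 × 1415 = 632.5 kg VSS/d.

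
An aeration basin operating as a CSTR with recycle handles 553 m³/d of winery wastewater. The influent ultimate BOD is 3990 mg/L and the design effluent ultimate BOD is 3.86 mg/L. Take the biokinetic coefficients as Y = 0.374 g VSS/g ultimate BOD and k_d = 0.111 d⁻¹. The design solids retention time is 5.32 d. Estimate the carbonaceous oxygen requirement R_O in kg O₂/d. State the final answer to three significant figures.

R_O ≈ 1470 kg O₂/d

The observed yield is Y_obs = Y/(1 + k_d·θ_c) = 0.374 / (1 + 0.111 × 5.32) = 0.374 / 1.591 = 0.2351 g VSS per g ultimate BOD removed.
Mass of ultimate BOD removed per day: Q(S₀ − S) = 553 × 3986 g/m³ = 2204 kg/d.
Biomass synthesised: P_X = Y_obs × 2204 = 518.3 kg VSS/d.
R_O = Q·(S₀ − S) − 1.42·P_X = 2204 − 1.42 × 518.3 = 1468 kg O₂/d.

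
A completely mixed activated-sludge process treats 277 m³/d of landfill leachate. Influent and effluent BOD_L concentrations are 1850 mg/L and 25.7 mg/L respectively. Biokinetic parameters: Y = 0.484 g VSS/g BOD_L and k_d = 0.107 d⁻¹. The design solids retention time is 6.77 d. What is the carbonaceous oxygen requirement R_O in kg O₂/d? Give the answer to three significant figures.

Y_obs = Y / (1 + k_d θ_c) = 0.484 / (1 + 0.107 × 6.77) = 0.484 / 1.724 = 0.2807.
Mass of BOD_L removed per day: Q(S₀ − S) = 277 × 1824 g/m³ = 505.3 kg/d.
P_X = Y_obs·Q·(S₀ − S) = 0.2807 × 505.3 = 141.8 kg VSS/d.
R_O = Q·ΔS − 1.42 P_X = 505.3 − 201.4 = 303.9 kg O₂/d.

R_O ≈ 304 kg O₂/d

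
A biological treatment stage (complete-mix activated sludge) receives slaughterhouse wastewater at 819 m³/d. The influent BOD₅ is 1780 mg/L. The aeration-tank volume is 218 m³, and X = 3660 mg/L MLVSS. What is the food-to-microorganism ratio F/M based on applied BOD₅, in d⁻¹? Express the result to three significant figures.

F/M ≈ 1.83 d⁻¹

F/M = applied load / biomass = Q·S₀/(V·X) = 819 × 1780 / (218.0 × 3660) = 1.827 d⁻¹.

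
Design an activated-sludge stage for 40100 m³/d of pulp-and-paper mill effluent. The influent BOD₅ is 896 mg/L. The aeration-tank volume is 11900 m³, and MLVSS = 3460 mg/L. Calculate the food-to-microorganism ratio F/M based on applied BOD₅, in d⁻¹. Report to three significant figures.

F/M = applied load / biomass = Q·S₀/(V·X) = 40100 × 896 / (11900 × 3460) = 0.8726 d⁻¹.

F/M ≈ 0.873 d⁻¹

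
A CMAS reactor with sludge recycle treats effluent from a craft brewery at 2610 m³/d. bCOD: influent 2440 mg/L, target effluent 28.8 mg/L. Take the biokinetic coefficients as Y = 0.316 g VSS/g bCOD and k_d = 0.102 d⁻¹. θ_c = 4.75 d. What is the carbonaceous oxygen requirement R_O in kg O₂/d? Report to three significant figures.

R_O ≈ 4390 kg O₂/d

Observed yield with endogenous decay: Y_obs = Y / (1 + k_d·θ_c) = 0.316 / (1 + 0.102 × 4.75) = 0.316 / 1.484 = 0.2129 g VSS/g bCOD.
ΔS = 2440 − 28.8 = 2411 mg/L, so the substrate removal rate is 2610 × 2411/1000 = 6293 kg bCOD/d.
Net sludge production P_X = 0.2129 × 6293 = 1340 kg VSS/d.
R_O = Q·(S₀ − S) − 1.42·P_X = 6293 − 1.42 × 1340 = 4391 kg O₂/d.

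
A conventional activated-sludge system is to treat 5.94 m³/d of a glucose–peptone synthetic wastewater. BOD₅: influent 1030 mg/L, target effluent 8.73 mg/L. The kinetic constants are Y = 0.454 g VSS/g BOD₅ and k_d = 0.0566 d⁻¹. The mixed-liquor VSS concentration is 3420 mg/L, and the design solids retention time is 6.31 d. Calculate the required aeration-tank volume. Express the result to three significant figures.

V ≈ 3.74 m³

Rearranging the biomass balance for a CMAS with decay, V = Y·Q·ΔS·θ_c / [X·(1+k_d θ_c)] = 0.454 × 5.94 × (1030 − 8.73) × 6.31 / [3420 × (1 + 0.0566 × 6.31)] = 1.74×10^4 / 4641 = 3.744 m³.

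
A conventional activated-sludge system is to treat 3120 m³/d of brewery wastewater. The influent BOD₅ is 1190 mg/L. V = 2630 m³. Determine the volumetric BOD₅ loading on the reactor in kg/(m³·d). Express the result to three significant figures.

L_v = Q S₀ / V = 3120 × 1190 × 10⁻³ / 2630 = 1.412 kg/(m³·d).

L_v ≈ 1.41 kg BOD₅/(m³·d)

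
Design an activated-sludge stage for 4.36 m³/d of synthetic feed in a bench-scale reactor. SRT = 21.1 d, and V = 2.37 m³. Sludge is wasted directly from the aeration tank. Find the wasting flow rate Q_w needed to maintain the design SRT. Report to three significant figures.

Wasting from the aeration tank: Q_w = V / θ_c = 2.370 / 21.1 = 0.1123 m³/d.

Q_w ≈ 0.112 m³/d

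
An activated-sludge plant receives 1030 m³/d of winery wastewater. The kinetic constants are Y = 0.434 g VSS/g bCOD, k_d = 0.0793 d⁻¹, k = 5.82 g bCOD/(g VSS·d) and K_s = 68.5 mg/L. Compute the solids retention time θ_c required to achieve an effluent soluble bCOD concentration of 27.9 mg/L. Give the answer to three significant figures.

θ_c ≈ 1.53 d

Specific growth rate at S = 27.9 mg/L: μ = YkS/(K_s+S) = 0.434·5.82·27.9/(68.5+27.9) = 0.7310 d⁻¹.
1/θ_c = 0.7310 − 0.0793 = 0.6517 d⁻¹, so θ_c = 1.534 d.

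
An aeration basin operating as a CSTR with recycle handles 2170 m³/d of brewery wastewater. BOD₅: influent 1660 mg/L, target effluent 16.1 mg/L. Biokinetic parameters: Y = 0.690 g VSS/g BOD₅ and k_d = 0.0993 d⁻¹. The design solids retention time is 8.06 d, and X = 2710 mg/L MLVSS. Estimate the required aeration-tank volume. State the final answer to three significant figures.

From the SRT design equation V = Y Q (S₀−S) θ_c / [X (1 + k_d θ_c)] = 0.690 × 2170 × (1660 − 16.1) × 8.06 / [2710 × (1 + 0.0993 × 8.06)] = 1.98×10^7 / 4879 = 4066 m³.

V ≈ 4070 m³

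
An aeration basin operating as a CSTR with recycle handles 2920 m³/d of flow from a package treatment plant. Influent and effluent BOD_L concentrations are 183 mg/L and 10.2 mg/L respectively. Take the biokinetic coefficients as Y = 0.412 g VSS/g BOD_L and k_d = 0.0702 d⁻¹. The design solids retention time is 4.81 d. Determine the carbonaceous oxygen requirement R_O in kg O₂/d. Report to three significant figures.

Correct the yield for decay: Y_obs = Y/(1 + k_d θ_c) = 0.412 / (1 + 0.0702 × 4.81) = 0.412 / 1.338 = 0.3080.
Mass of BOD_L removed per day: Q(S₀ − S) = 2920 × 172.8 g/m³ = 504.6 kg/d.
Net sludge production P_X = 0.3080 × 504.6 = 155.4 kg VSS/d.
Carbonaceous O₂ demand = substrate oxidised − cell-mass equivalent = 504.6 − 1.42 × 155.4 = 283.9 kg O₂/d.

R_O ≈ 284 kg O₂/d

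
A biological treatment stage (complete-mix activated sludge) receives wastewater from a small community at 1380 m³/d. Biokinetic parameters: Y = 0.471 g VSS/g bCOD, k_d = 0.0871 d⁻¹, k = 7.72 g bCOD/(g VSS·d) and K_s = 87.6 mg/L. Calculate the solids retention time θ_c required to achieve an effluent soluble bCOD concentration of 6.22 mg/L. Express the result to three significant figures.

θ_c ≈ 6.50 d

At the target effluent, Y k S/(K_s+S) = 0.471×7.72×6.22/93.82 = 0.2411 d⁻¹.
θ_c = 1/(μ − k_d) = 1/(0.2411 − 0.0871) = 1/0.1540 = 6.495 d.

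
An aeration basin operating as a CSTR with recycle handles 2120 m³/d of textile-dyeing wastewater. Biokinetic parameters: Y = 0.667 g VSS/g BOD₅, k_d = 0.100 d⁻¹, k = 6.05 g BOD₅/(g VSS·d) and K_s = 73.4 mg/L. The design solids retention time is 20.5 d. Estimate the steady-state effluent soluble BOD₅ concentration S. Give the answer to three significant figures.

S ≈ 2.81 mg/L

For a completely mixed reactor with recycle the Lawrence–McCarty relation gives S = K_s·(1 + k_d·θ_c) / [θ_c·(Y·k − k_d) − 1] = 73.4 × (1 + 0.100 × 20.5) / [20.5 × (0.667 × 6.05 − 0.100) − 1] = 223.9 / 79.67 = 2.810 mg/L.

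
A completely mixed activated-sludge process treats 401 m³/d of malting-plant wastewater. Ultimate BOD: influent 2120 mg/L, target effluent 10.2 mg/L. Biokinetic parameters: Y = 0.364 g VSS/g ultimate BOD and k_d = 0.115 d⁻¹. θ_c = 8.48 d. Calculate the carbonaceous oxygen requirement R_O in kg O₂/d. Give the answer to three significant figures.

R_O ≈ 625 kg O₂/d

Correct the yield for decay: Y_obs = Y/(1 + k_d θ_c) = 0.364 / (1 + 0.115 × 8.48) = 0.364 / 1.975 = 0.1843.
Substrate removed = Q·(S₀ − S) = 401 m³/d × (2120 − 10.2) g/m³ = 8.46×10^5 g/d = 846.0 kg/d.
P_X = Y_obs·Q·(S₀ − S) = 0.1843 × 846.0 = 155.9 kg VSS/d.
R_O = Q·ΔS − 1.42 P_X = 846.0 − 221.4 = 624.6 kg O₂/d.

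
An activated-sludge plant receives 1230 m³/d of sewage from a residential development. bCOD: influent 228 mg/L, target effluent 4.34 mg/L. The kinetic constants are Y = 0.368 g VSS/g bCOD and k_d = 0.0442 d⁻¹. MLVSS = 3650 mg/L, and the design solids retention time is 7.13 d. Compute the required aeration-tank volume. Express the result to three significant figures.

V ≈ 150 m³

Steady-state biomass mass balance: V·X·(1 + k_d·θ_c) = Y·Q·(S₀ − S)·θ_c, so V = 0.368 × 1230 × (228 − 4.34) × 7.13 / [3650 × (1 + 0.0442 × 7.13)] = 7.22×10^5 / 4800 = 150.4 m³.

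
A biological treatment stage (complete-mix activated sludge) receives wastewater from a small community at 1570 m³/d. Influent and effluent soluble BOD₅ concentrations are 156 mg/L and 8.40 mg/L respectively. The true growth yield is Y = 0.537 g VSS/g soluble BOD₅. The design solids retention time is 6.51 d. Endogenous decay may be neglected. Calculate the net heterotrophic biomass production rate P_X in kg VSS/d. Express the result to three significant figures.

No decay correction is needed, so Y_obs = Y = 0.537.
Substrate removed = Q·(S₀ − S) = 1570 m³/d × (156 − 8.40) g/m³ = 2.32×10^5 g/d = 231.7 kg/d.
Biomass produced: P_X = Y_obs·Q·ΔS = 0.5370 × 231.7 ≈ 124.4 kg VSS/d.

P_X ≈ 124 kg VSS/d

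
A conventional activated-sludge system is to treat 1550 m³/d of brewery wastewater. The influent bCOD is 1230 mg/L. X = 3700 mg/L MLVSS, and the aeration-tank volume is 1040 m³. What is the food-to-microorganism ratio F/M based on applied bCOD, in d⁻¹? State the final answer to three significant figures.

Food-to-microorganism ratio F/M = Q S₀ / (V X) = 1550 × 1230 / (1040 × 3700) = 0.4955 d⁻¹.

F/M ≈ 0.495 d⁻¹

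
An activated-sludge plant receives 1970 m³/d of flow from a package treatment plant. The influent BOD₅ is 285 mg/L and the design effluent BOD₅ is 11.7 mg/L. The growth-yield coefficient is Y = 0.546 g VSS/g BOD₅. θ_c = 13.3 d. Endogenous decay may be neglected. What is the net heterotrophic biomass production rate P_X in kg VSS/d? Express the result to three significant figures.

With endogenous decay neglected, the observed yield equals the true yield: Y_obs = Y = 0.546 g VSS/g BOD₅.
Q·(S₀ − S) = 1970 × (285 − 11.7) × 10⁻³ = 538.4 kg/d removed.
So the net sludge growth is P_X = 0.5460 × 538.4 = 294.0 kg VSS/d.

P_X ≈ 294 kg VSS/d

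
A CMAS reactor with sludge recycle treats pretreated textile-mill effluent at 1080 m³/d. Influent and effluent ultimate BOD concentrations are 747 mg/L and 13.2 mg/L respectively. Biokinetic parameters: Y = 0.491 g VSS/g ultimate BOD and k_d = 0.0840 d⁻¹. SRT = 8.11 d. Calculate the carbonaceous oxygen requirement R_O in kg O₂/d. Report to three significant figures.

The observed yield is Y_obs = Y/(1 + k_d·θ_c) = 0.491 / (1 + 0.0840 × 8.11) = 0.491 / 1.681 = 0.2920 g VSS per g ultimate BOD removed.
Substrate removed = Q·(S₀ − S) = 1080 m³/d × (747 − 13.2) g/m³ = 7.93×10^5 g/d = 792.5 kg/d.
P_X = Y_obs·Q·(S₀ − S) = 0.2920 × 792.5 = 231.4 kg VSS/d.
R_O = Q·ΔS − 1.42 P_X = 792.5 − 328.7 = 463.8 kg O₂/d.

R_O ≈ 464 kg O₂/d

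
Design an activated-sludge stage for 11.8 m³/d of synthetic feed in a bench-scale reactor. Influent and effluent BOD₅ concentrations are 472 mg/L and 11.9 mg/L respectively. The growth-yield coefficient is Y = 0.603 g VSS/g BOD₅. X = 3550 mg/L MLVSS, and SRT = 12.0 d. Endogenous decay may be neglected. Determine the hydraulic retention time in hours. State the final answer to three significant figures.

τ ≈ 22.5 h

Biomass mass balance (decay neglected): V·X = Y·Q·(S₀ − S)·θ_c, so V = 0.603 × 11.8 × (472 − 11.9) × 12.0 / 3550 = 11.07 m³.
τ = V/Q = 11.07/11.8 = 0.9378 d, or 22.51 h.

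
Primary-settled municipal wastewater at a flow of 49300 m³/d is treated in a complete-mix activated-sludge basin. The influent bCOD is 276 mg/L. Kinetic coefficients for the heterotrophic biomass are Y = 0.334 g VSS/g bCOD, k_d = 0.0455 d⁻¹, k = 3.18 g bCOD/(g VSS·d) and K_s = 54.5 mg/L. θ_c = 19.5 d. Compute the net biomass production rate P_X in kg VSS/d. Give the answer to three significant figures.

P_X ≈ 2360 kg VSS/d

Effluent substrate depends only on kinetics and SRT: S = K_s(1 + k_d θ_c) / [θ_c(Yk − k_d) − 1] = 54.5 × (1 + 0.0455 × 19.5) / [19.5 × (0.334 × 3.18 − 0.0455) − 1] = 102.9 / 18.82 = 5.464 mg/L.
Y_obs = Y / (1 + k_d θ_c) = 0.334 / (1 + 0.0455 × 19.5) = 0.334 / 1.887 = 0.1770.
Q·(S₀ − S) = 49300 × (276 − 5.46) × 10⁻³ = 13338 kg/d removed.
P_X = Y_obs · Q(S₀ − S) = 0.1770 × 13338 = 2360 kg VSS/d.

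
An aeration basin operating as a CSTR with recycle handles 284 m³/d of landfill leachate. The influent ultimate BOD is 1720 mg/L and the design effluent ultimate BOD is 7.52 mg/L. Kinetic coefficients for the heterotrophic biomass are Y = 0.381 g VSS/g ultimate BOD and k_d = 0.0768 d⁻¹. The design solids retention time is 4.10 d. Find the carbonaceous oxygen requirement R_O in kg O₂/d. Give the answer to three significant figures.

R_O ≈ 286 kg O₂/d

Observed yield with endogenous decay: Y_obs = Y / (1 + k_d·θ_c) = 0.381 / (1 + 0.0768 × 4.10) = 0.381 / 1.315 = 0.2898 g VSS/g ultimate BOD.
ΔS = 1720 − 7.52 = 1712 mg/L, so the substrate removal rate is 284 × 1712/1000 = 486.3 kg ultimate BOD/d.
Net sludge production P_X = 0.2898 × 486.3 = 140.9 kg VSS/d.
Carbonaceous O₂ demand = substrate oxidised − cell-mass equivalent = 486.3 − 1.42 × 140.9 = 286.2 kg O₂/d.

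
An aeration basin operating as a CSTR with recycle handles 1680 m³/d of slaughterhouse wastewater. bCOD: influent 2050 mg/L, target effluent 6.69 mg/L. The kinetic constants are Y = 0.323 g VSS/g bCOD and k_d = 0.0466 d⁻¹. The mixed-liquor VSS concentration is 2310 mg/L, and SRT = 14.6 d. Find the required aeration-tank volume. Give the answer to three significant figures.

V ≈ 4170 m³

Steady-state biomass mass balance: V·X·(1 + k_d·θ_c) = Y·Q·(S₀ − S)·θ_c, so V = 0.323 × 1680 × (2050 − 6.69) × 14.6 / [2310 × (1 + 0.0466 × 14.6)] = 1.62×10^7 / 3882 = 4170 m³.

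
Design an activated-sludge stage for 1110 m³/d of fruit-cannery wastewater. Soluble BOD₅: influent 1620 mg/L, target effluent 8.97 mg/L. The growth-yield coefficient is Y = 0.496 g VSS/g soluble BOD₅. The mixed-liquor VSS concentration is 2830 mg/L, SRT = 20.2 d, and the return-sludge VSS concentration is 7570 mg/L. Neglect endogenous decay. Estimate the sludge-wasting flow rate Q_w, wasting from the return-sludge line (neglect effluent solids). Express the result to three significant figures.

Biomass mass balance (decay neglected): V·X = Y·Q·(S₀ − S)·θ_c, so V = 0.496 × 1110 × (1620 − 8.97) × 20.2 / 2830 = 6331 m³.
Wasting from the return line (neglecting effluent solids): Q_w = V·X / (θ_c·X_r) = 6331 × 2830 / (20.2 × 7570) = 117.2 m³/d.

Q_w ≈ 117 m³/d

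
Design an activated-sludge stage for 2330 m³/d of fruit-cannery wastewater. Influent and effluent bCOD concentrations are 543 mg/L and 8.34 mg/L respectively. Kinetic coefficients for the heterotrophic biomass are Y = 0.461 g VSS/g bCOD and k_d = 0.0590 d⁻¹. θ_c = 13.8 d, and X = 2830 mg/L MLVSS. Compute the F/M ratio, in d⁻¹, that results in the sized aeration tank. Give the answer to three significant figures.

F/M ≈ 0.290 d⁻¹

Rearranging the biomass balance for a CMAS with decay, V = Y·Q·ΔS·θ_c / [X·(1+k_d θ_c)] = 0.461 × 2330 × (543 − 8.34) × 13.8 / [2830 × (1 + 0.0590 × 13.8)] = 7.93×10^6 / 5134 = 1544 m³.
F/M = Q·S₀ / (V·X) = 2330 × 543 / (1544 × 2830) = 0.2896 g bCOD·(g VSS·d)⁻¹.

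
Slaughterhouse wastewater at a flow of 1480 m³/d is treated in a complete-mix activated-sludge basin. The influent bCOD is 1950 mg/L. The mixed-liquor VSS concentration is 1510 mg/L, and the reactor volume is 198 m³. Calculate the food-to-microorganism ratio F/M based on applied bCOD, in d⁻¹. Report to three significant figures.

F/M = applied load / biomass = Q·S₀/(V·X) = 1480 × 1950 / (198.0 × 1510) = 9.653 d⁻¹.

F/M ≈ 9.65 d⁻¹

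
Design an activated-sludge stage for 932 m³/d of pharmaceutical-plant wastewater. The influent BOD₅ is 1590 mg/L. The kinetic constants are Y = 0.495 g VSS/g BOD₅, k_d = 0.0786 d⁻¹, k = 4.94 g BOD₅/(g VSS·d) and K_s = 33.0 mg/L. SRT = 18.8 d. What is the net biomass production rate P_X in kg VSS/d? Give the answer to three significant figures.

For a completely mixed reactor with recycle the Lawrence–McCarty relation gives S = K_s·(1 + k_d·θ_c) / [θ_c·(Y·k − k_d) − 1] = 33.0 × (1 + 0.0786 × 18.8) / [18.8 × (0.495 × 4.94 − 0.0786) − 1] = 81.76 / 43.49 = 1.880 mg/L.
The observed yield is Y_obs = Y/(1 + k_d·θ_c) = 0.495 / (1 + 0.0786 × 18.8) = 0.495 / 2.478 = 0.1998 g VSS per g BOD₅ removed.
Substrate removed = Q·(S₀ − S) = 932 m³/d × (1590 − 1.88) g/m³ = 1.48×10^6 g/d = 1480 kg/d.
Biomass produced: P_X = Y_obs·Q·ΔS = 0.1998 × 1480 ≈ 295.7 kg VSS/d.

P_X ≈ 296 kg VSS/d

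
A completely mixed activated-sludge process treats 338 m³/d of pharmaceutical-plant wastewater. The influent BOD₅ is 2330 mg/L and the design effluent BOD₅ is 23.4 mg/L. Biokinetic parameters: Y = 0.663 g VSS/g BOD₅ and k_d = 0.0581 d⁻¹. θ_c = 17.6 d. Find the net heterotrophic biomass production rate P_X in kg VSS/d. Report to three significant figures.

The observed yield is Y_obs = Y/(1 + k_d·θ_c) = 0.663 / (1 + 0.0581 × 17.6) = 0.663 / 2.023 = 0.3278 g VSS per g BOD₅ removed.
ΔS = 2330 − 23.4 = 2307 mg/L, so the substrate removal rate is 338 × 2307/1000 = 779.6 kg BOD₅/d.
Biomass produced: P_X = Y_obs·Q·ΔS = 0.3278 × 779.6 ≈ 255.6 kg VSS/d.

P_X ≈ 256 kg VSS/d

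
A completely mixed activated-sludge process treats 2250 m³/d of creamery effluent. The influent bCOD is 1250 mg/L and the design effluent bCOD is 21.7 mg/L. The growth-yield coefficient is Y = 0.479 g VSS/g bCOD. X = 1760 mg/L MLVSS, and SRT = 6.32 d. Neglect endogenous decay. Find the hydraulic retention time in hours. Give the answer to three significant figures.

τ ≈ 50.7 h

Biomass mass balance (decay neglected): V·X = Y·Q·(S₀ − S)·θ_c, so V = 0.479 × 2250 × (1250 − 21.7) × 6.32 / 1760 = 4754 m³.
HRT = V/Q = 4754 m³ / 2250 m³·d⁻¹ = 2.113 d × 24 = 50.71 h.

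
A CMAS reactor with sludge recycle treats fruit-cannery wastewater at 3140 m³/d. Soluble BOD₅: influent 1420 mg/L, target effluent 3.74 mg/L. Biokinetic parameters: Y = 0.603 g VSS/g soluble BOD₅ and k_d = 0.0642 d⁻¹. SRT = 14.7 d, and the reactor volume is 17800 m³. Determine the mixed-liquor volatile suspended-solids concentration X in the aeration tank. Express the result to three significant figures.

X = Y·Q·ΔS·θ_c / [V·(1 + k_d θ_c)] = 0.603 × 3140 × (1420 − 3.74) × 14.7 / [17800 × (1 + 0.0642 × 14.7)] = 1139 mg/L.

X ≈ 1140 mg/L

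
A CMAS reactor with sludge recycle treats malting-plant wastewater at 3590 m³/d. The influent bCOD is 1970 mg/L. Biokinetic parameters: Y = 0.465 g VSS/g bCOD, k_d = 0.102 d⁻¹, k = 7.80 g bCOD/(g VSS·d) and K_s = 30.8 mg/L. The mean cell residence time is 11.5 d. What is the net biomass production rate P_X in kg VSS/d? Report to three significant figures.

P_X ≈ 1510 kg VSS/d

Effluent substrate depends only on kinetics and SRT: S = K_s(1 + k_d θ_c) / [θ_c(Yk − k_d) − 1] = 30.8 × (1 + 0.102 × 11.5) / [11.5 × (0.465 × 7.80 − 0.102) − 1] = 66.93 / 39.54 = 1.693 mg/L.
The observed yield is Y_obs = Y/(1 + k_d·θ_c) = 0.465 / (1 + 0.102 × 11.5) = 0.465 / 2.173 = 0.2140 g VSS per g bCOD removed.
Q·(S₀ − S) = 3590 × (1970 − 1.69) × 10⁻³ = 7066 kg/d removed.
P_X = Y_obs · Q(S₀ − S) = 0.2140 × 7066 = 1512 kg VSS/d.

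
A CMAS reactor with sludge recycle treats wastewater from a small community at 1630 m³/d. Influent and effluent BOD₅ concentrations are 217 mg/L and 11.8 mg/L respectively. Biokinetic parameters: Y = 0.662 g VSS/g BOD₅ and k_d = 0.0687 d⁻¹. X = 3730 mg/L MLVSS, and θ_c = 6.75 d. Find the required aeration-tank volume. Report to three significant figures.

Rearranging the biomass balance for a CMAS with decay, V = Y·Q·ΔS·θ_c / [X·(1+k_d θ_c)] = 0.662 × 1630 × (217 − 11.8) × 6.75 / [3730 × (1 + 0.0687 × 6.75)] = 1.49×10^6 / 5460 = 273.8 m³.

V ≈ 274 m³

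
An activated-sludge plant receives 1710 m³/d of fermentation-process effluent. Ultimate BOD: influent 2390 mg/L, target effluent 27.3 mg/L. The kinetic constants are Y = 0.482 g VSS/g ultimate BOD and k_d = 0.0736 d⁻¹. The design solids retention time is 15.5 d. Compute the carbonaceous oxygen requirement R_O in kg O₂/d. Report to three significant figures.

Y_obs = Y / (1 + k_d θ_c) = 0.482 / (1 + 0.0736 × 15.5) = 0.482 / 2.141 = 0.2251.
ΔS = 2390 − 27.3 = 2363 mg/L, so the substrate removal rate is 1710 × 2363/1000 = 4040 kg ultimate BOD/d.
Net sludge production P_X = 0.2251 × 4040 = 909.7 kg VSS/d.
Carbonaceous O₂ demand = substrate oxidised − cell-mass equivalent = 4040 − 1.42 × 909.7 = 2749 kg O₂/d.

R_O ≈ 2750 kg O₂/d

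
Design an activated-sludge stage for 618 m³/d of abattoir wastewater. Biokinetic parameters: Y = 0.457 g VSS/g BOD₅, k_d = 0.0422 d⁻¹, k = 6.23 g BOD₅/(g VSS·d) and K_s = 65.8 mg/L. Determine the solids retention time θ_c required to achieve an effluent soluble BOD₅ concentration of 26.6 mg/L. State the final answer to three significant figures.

θ_c ≈ 1.29 d

Specific growth rate at S = 26.6 mg/L: μ = YkS/(K_s+S) = 0.457·6.23·26.6/(65.8+26.6) = 0.8196 d⁻¹.
θ_c = 1/(μ − k_d) = 1/(0.8196 − 0.0422) = 1/0.7774 = 1.286 d.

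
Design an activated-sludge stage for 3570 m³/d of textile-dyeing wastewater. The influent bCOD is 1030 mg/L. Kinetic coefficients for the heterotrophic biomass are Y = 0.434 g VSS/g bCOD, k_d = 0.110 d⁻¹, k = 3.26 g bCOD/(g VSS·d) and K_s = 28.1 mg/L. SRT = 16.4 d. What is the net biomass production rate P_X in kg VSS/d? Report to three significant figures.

P_X ≈ 567 kg VSS/d

For a completely mixed reactor with recycle the Lawrence–McCarty relation gives S = K_s·(1 + k_d·θ_c) / [θ_c·(Y·k − k_d) − 1] = 28.1 × (1 + 0.110 × 16.4) / [16.4 × (0.434 × 3.26 − 0.110) − 1] = 78.79 / 20.40 = 3.862 mg/L.
Y_obs = Y / (1 + k_d θ_c) = 0.434 / (1 + 0.110 × 16.4) = 0.434 / 2.804 = 0.1548.
Q·(S₀ − S) = 3570 × (1030 − 3.86) × 10⁻³ = 3663 kg/d removed.
P_X = Y_obs · Q(S₀ − S) = 0.1548 × 3663 = 567.0 kg VSS/d.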